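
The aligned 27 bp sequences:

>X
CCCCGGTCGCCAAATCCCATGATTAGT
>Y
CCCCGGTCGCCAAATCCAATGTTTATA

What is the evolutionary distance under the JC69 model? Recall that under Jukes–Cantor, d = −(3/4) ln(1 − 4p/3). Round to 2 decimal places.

0.17

The sequences differ at 4 of 27 sites (18, 22, 26, 27), so p = 4/27 ≈ 0.148148.
d = −(3/4) ln(1 − 4p/3) = −0.75 ln(1 − 0.197531) = −0.75 ln(0.802469)
  = −0.75 × (-0.220062) = 0.165047 substitutions/site.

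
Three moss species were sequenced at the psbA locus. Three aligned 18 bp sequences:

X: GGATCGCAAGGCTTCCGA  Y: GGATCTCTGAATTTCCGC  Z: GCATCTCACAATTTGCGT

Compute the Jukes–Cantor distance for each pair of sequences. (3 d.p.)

d(X,Y) = 0.548, d(X,Z) = 0.673, d(Y,Z) = 0.347

X–Y: 7/18 sites differ → p ≈ 0.388889, d = −0.75 ln(1 − 0.518519) = 0.548166 ≈ 0.548.
X–Z: 8/18 sites differ → p ≈ 0.444444, d = −0.75 ln(1 − 0.592592) = 0.673455 ≈ 0.673.
Y–Z: 5/18 sites differ → p ≈ 0.277778, d = −0.75 ln(1 − 0.370371) = 0.346968 ≈ 0.347.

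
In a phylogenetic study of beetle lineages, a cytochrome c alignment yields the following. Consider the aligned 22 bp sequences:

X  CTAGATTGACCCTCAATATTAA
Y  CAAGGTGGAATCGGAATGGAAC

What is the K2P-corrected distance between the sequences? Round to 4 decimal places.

Of 22 sites, 3 differences are transitions and 8 are transversions, so P = 3/22 ≈ 0.136364 and Q = 8/22 ≈ 0.363636.
Under the Kimura two-parameter model, d = −½ ln(1 − 2P − Q) − ¼ ln(1 − 2Q).
1 − 2P − Q = 0.363636, giving −½ ln(0.363636) = 0.505801.
1 − 2Q = 0.272728, giving −¼ ln(0.272728) = 0.324820.
d = 0.505801 + 0.324820 = 0.830621.

0.8306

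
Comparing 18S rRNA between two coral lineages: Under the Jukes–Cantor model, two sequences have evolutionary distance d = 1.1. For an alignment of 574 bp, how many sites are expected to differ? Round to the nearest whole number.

Invert JC69: p = (3/4)(1 − e^(−4d/3)) = 0.75 × (1 − e^(-1.466667)) = 0.75 × (1 − 0.230693) = 0.576980.
Expected differing sites = pL ≈ 0.576980 × 574 = 331.18652 ≈ 331.

331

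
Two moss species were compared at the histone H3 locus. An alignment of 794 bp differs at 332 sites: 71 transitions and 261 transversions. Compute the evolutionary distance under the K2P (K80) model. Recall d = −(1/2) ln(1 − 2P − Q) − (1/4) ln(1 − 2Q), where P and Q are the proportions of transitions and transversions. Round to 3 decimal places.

0.622

P = 71/794 ≈ 0.089421 and Q = 261/794 ≈ 0.328715.
Under the Kimura two-parameter model, d = −½ ln(1 − 2P − Q) − ¼ ln(1 − 2Q).
1 − 2P − Q = 0.492443, giving −½ ln(0.492443) = 0.354188.
1 − 2Q = 0.34257, giving −¼ ln(0.34257) = 0.267820.
d = 0.354188 + 0.267820 = 0.622008.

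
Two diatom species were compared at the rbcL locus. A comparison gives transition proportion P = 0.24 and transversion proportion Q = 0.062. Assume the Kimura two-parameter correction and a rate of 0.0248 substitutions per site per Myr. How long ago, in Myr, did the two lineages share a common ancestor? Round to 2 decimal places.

8.54

Under the Kimura two-parameter model, d = −½ ln(1 − 2P − Q) − ¼ ln(1 − 2Q).
1 − 2P − Q = 0.458, giving −½ ln(0.458) = 0.390443.
1 − 2Q = 0.876, giving −¼ ln(0.876) = 0.033097.
d = 0.390443 + 0.033097 = 0.423540.
Under a molecular clock d = 2μt, so t = d/(2μ) = 0.423540 / (2 × 0.0248) = 8.54 Myr.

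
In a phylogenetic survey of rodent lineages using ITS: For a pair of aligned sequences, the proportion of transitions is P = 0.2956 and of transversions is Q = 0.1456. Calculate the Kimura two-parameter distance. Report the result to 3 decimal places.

Under the Kimura two-parameter model, d = −½ ln(1 − 2P − Q) − ¼ ln(1 − 2Q).
1 − 2P − Q = 0.2632, giving −½ ln(0.2632) = 0.667421.
1 − 2Q = 0.7088, giving −¼ ln(0.7088) = 0.086045.
d = 0.667421 + 0.086045 = 0.753466.

0.753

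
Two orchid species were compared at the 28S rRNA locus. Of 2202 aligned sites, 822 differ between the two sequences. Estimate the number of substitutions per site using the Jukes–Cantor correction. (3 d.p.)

0.516

p = 822/2202 ≈ 0.373297.
d = −(3/4) ln(1 − 4p/3) = −0.75 ln(1 − 0.497729) = −0.75 ln(0.502271)
  = −0.75 × (-0.688615) = 0.516461 substitutions/site.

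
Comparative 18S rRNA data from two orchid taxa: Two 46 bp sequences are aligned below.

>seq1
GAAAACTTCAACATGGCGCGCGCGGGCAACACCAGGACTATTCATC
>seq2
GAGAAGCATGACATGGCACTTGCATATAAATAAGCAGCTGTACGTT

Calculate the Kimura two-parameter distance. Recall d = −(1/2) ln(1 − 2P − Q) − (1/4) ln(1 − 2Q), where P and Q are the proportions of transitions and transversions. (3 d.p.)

1.161

Of 46 sites, 15 differences are transitions and 10 are transversions, so P = 15/46 ≈ 0.326087 and Q = 10/46 ≈ 0.217391.
Under the Kimura two-parameter model, d = −½ ln(1 − 2P − Q) − ¼ ln(1 − 2Q).
1 − 2P − Q = 0.130435, giving −½ ln(0.130435) = 1.018440.
1 − 2Q = 0.565218, giving −¼ ln(0.565218) = 0.142636.
d = 1.018440 + 0.142636 = 1.161076.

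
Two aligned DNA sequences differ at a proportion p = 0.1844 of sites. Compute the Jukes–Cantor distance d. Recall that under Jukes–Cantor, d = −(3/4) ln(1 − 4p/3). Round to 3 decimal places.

d = −(3/4) ln(1 − 4p/3) = −0.75 ln(1 − 0.245867) = −0.75 ln(0.754133)
  = −0.75 × (-0.282187) = 0.211640 substitutions/site.

0.212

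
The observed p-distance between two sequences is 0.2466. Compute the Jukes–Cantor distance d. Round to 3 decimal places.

d = −(3/4) ln(1 − 4p/3) = −0.75 ln(1 − 0.3288) = −0.75 ln(0.6712)
  = −0.75 × (-0.398688) = 0.299016 substitutions/site.

0.299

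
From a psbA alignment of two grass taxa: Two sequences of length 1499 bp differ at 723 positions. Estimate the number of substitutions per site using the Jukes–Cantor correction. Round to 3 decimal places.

p = 723/1499 ≈ 0.482322.
d = −(3/4) ln(1 − 4p/3) = −0.75 ln(1 − 0.643096) = −0.75 ln(0.356904)
  = −0.75 × (-1.030288) = 0.772716 substitutions/site.

0.773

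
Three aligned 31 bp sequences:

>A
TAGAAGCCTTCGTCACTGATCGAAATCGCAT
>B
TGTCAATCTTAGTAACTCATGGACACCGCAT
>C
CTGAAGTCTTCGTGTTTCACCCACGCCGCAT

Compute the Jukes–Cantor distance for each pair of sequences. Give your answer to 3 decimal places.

d(A,B) = 0.481, d(A,C) = 0.544, d(B,C) = 0.614

A–B: 11/31 sites differ → p ≈ 0.354839, d = −0.75 ln(1 − 0.473119) = 0.480585 ≈ 0.481.
A–C: 12/31 sites differ → p ≈ 0.387097, d = −0.75 ln(1 − 0.516129) = 0.544453 ≈ 0.544.
B–C: 13/31 sites differ → p ≈ 0.419355, d = −0.75 ln(1 − 0.55914) = 0.614271 ≈ 0.614.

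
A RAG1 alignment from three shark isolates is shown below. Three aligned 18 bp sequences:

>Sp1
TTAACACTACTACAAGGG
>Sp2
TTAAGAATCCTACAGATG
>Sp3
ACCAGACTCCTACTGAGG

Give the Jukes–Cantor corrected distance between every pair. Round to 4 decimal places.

Sp1–Sp2: 6/18 sites differ → p ≈ 0.333333, d = −0.75 ln(1 − 0.444444) = 0.440839 ≈ 0.4408.
Sp1–Sp3: 8/18 sites differ → p ≈ 0.444444, d = −0.75 ln(1 − 0.592592) = 0.673455 ≈ 0.6735.
Sp2–Sp3: 6/18 sites differ → p ≈ 0.333333, d = −0.75 ln(1 − 0.444444) = 0.440839 ≈ 0.4408.

d(Sp1,Sp2) = 0.4408, d(Sp1,Sp3) = 0.6735, d(Sp2,Sp3) = 0.4408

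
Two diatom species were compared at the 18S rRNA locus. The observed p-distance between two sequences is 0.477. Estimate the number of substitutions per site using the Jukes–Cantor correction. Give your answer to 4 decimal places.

d = −(3/4) ln(1 − 4p/3) = −0.75 ln(1 − 0.636) = −0.75 ln(0.364)
  = −0.75 × (-1.010601) = 0.757951 substitutions/site.

0.7580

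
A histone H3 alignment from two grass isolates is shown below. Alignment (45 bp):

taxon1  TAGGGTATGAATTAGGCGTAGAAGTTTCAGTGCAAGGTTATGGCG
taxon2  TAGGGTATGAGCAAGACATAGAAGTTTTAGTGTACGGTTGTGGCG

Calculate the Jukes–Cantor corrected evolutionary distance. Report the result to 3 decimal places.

The sequences differ at 9 of 45 sites (11, 12, 13, 16, 18, 28, 33, 35, 40), so p = 9/45 = 0.2.
d = −(3/4) ln(1 − 4p/3) = −0.75 ln(1 − 0.266667) = −0.75 ln(0.733333)
  = −0.75 × (-0.310155) = 0.232616 substitutions/site.

0.233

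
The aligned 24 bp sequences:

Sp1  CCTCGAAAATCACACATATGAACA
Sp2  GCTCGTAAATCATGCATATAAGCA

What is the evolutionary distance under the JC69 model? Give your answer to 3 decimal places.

The sequences differ at 6 of 24 sites (1, 6, 13, 14, 20, 22), so p = 6/24 = 0.25.
d = −(3/4) ln(1 − 4p/3) = −0.75 ln(1 − 0.333333) = −0.75 ln(0.666667)
  = −0.75 × (-0.405465) = 0.304099 substitutions/site.

0.304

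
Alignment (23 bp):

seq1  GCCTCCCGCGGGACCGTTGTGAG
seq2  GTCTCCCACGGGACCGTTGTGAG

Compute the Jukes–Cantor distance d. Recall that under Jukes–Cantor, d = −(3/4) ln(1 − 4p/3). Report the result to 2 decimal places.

0.09

The sequences differ at 2 of 23 sites (2, 8), so p = 2/23 ≈ 0.086957.
d = −(3/4) ln(1 − 4p/3) = −0.75 ln(1 − 0.115943) = −0.75 ln(0.884057)
  = −0.75 × (-0.123234) = 0.092426 substitutions/site.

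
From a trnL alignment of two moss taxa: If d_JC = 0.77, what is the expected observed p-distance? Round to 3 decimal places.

0.481

p = (3/4)(1 − e^(−4d/3)) = 0.75 × (1 − e^(-1.026667)) = 0.75 × (1 − 0.358199) = 0.481351.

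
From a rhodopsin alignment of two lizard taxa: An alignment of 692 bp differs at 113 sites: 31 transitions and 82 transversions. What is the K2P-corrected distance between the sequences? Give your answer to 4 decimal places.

0.1843

P = 31/692 ≈ 0.044798 and Q = 82/692 ≈ 0.118497.
Under the Kimura two-parameter model, d = −½ ln(1 − 2P − Q) − ¼ ln(1 − 2Q).
1 − 2P − Q = 0.791907, giving −½ ln(0.791907) = 0.116656.
1 − 2Q = 0.763006, giving −¼ ln(0.763006) = 0.067622.
d = 0.116656 + 0.067622 = 0.184278.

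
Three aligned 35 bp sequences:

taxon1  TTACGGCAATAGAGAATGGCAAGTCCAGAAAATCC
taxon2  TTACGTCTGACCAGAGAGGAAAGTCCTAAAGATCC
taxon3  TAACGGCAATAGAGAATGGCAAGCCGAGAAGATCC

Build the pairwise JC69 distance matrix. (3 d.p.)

d(taxon1,taxon2) = 0.458, d(taxon1,taxon3) = 0.124, d(taxon2,taxon3) = 0.572

taxon1–taxon2: 12/35 sites differ → p ≈ 0.342857, d = −0.75 ln(1 − 0.457143) = 0.458182 ≈ 0.458.
taxon1–taxon3: 4/35 sites differ → p ≈ 0.114286, d = −0.75 ln(1 − 0.152381) = 0.123993 ≈ 0.124.
taxon2–taxon3: 14/35 sites differ → p = 0.4, d = −0.75 ln(1 − 0.533333) = 0.571605 ≈ 0.572.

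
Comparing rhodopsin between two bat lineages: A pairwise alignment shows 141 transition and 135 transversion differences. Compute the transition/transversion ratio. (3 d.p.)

1.044

R = 141/135 = 1.044444… ≈ 1.044 (to 3 d.p.).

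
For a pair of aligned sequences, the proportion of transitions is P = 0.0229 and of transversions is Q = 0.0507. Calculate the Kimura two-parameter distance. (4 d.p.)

0.0775

Under the Kimura two-parameter model, d = −½ ln(1 − 2P − Q) − ¼ ln(1 − 2Q).
1 − 2P − Q = 0.9035, giving −½ ln(0.9035) = 0.050740.
1 − 2Q = 0.8986, giving −¼ ln(0.8986) = 0.026729.
d = 0.050740 + 0.026729 = 0.077469.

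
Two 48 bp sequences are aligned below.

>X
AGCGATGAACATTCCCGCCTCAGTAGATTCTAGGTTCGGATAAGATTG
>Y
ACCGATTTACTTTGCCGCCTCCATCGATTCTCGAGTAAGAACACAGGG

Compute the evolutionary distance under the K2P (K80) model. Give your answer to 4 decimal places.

Of 48 sites, 3 differences are transitions and 15 are transversions, so P = 3/48 = 0.0625 and Q = 15/48 = 0.3125.
Under the Kimura two-parameter model, d = −½ ln(1 − 2P − Q) − ¼ ln(1 − 2Q).
1 − 2P − Q = 0.5625, giving −½ ln(0.5625) = 0.287682.
1 − 2Q = 0.375, giving −¼ ln(0.375) = 0.245207.
d = 0.287682 + 0.245207 = 0.532889.

0.5329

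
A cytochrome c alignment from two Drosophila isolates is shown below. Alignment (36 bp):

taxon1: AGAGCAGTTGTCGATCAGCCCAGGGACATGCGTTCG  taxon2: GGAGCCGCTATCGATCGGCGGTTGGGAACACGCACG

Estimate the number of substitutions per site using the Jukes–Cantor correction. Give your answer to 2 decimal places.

0.61

The sequences differ at 15 of 36 sites, so p = 15/36 ≈ 0.416667.
d = −(3/4) ln(1 − 4p/3) = −0.75 ln(1 − 0.555556) = −0.75 ln(0.444444)
  = −0.75 × (-0.810931) = 0.608198 substitutions/site.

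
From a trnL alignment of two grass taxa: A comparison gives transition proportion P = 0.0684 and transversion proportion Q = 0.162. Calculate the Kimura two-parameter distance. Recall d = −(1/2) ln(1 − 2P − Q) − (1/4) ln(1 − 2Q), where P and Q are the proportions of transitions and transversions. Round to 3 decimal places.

0.275

Under the Kimura two-parameter model, d = −½ ln(1 − 2P − Q) − ¼ ln(1 − 2Q).
1 − 2P − Q = 0.7012, giving −½ ln(0.7012) = 0.177481.
1 − 2Q = 0.676, giving −¼ ln(0.676) = 0.097891.
d = 0.177481 + 0.097891 = 0.275372.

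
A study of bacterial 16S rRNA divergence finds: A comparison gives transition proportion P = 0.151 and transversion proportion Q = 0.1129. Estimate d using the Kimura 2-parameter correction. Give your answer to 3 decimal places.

0.332

Under the Kimura two-parameter model, d = −½ ln(1 − 2P − Q) − ¼ ln(1 − 2Q).
1 − 2P − Q = 0.5851, giving −½ ln(0.5851) = 0.267986.
1 − 2Q = 0.7742, giving −¼ ln(0.7742) = 0.063981.
d = 0.267986 + 0.063981 = 0.331967.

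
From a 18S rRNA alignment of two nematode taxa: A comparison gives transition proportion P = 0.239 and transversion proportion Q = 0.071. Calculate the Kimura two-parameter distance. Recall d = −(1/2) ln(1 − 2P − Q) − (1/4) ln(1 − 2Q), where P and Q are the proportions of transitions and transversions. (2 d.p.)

0.44

Under the Kimura two-parameter model, d = −½ ln(1 − 2P − Q) − ¼ ln(1 − 2Q).
1 − 2P − Q = 0.451, giving −½ ln(0.451) = 0.398144.
1 − 2Q = 0.858, giving −¼ ln(0.858) = 0.038288.
d = 0.398144 + 0.038288 = 0.436432.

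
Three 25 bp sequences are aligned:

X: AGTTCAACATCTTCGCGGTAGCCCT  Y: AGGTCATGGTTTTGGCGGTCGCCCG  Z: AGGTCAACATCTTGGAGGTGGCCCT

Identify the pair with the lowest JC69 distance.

X–Y: 8/25 differ, p = 0.320, d = 0.417.
X–Z: 4/25 differ, p = 0.160, d = 0.180.
Y–Z: 7/25 differ, p = 0.280, d = 0.351.
The smallest distance is between X and Z.

X and Z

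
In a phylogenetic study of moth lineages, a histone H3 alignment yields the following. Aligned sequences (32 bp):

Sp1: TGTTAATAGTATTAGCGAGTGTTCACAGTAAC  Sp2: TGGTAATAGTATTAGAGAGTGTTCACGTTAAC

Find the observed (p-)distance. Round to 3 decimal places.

0.125

The sequences differ at 4 of 32 positions (sites 3, 16, 27, 28).
p = 4/32 = 0.125.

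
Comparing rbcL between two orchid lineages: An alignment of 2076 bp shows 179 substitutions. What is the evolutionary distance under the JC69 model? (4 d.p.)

0.0916

p = 179/2076 ≈ 0.086224.
d = −(3/4) ln(1 − 4p/3) = −0.75 ln(1 − 0.114965) = −0.75 ln(0.885035)
  = −0.75 × (-0.122128) = 0.091596 substitutions/site.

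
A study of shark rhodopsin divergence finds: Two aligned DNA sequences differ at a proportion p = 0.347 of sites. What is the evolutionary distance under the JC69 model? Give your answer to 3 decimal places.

0.466

d = −(3/4) ln(1 − 4p/3) = −0.75 ln(1 − 0.462667) = −0.75 ln(0.537333)
  = −0.75 × (-0.621137) = 0.465853 substitutions/site.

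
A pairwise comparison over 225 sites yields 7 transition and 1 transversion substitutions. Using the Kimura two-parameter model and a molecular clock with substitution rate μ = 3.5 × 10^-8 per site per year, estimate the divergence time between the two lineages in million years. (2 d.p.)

P = 7/225 ≈ 0.031111 and Q = 1/225 ≈ 0.004444.
Under the Kimura two-parameter model, d = −½ ln(1 − 2P − Q) − ¼ ln(1 − 2Q).
1 − 2P − Q = 0.933334, giving −½ ln(0.933334) = 0.034496.
1 − 2Q = 0.991112, giving −¼ ln(0.991112) = 0.002232.
d = 0.034496 + 0.002232 = 0.036728.
Under a molecular clock d = 2μt, so t = d/(2μ) = 0.036728 / (2 × 3.5 × 10^-8) = 0.52 million years.

0.52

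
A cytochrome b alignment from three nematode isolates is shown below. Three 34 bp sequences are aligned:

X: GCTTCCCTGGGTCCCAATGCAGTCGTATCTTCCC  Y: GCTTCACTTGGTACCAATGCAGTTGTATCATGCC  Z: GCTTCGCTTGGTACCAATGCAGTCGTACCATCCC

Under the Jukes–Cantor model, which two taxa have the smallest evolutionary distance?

Y and Z

X–Y: 6/34 differ, p = 0.176, d = 0.201.
X–Z: 5/34 differ, p = 0.147, d = 0.164.
Y–Z: 4/34 differ, p = 0.118, d = 0.128.
The smallest distance is between Y and Z.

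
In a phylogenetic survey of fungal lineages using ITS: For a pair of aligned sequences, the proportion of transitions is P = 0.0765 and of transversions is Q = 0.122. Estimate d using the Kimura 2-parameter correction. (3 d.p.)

Under the Kimura two-parameter model, d = −½ ln(1 − 2P − Q) − ¼ ln(1 − 2Q).
1 − 2P − Q = 0.725, giving −½ ln(0.725) = 0.160792.
1 − 2Q = 0.756, giving −¼ ln(0.756) = 0.069928.
d = 0.160792 + 0.069928 = 0.230720.

0.231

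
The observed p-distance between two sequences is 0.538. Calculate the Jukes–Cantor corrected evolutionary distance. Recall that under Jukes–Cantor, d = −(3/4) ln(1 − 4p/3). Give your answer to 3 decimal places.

0.948

d = −(3/4) ln(1 − 4p/3) = −0.75 ln(1 − 0.717333) = −0.75 ln(0.282667)
  = −0.75 × (-1.263486) = 0.947615 substitutions/site.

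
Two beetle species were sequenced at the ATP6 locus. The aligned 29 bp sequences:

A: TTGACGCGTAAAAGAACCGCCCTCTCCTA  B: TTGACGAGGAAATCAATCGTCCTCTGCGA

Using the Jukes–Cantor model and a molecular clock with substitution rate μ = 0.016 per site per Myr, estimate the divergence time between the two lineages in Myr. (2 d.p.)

10.75

The sequences differ at 8 of 29 sites (7, 9, 13, 14, 17, 20, 26, 28), so p = 8/29 ≈ 0.275862.
d = −(3/4) ln(1 − 4p/3) = −0.75 ln(1 − 0.367816) = −0.75 ln(0.632184)
  = −0.75 × (-0.458575) = 0.343931 substitutions/site.
Under a molecular clock d = 2μt, so t = d/(2μ) = 0.343931 / (2 × 0.016) = 10.75 Myr.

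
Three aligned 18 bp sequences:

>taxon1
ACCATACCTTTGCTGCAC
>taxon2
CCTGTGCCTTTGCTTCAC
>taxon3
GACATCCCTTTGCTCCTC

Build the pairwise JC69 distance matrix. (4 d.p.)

taxon1–taxon2: 5/18 sites differ → p ≈ 0.277778, d = −0.75 ln(1 − 0.370371) = 0.346968 ≈ 0.3470.
taxon1–taxon3: 5/18 sites differ → p ≈ 0.277778, d = −0.75 ln(1 − 0.370371) = 0.346968 ≈ 0.3470.
taxon2–taxon3: 7/18 sites differ → p ≈ 0.388889, d = −0.75 ln(1 − 0.518519) = 0.548166 ≈ 0.5482.

d(taxon1,taxon2) = 0.3470, d(taxon1,taxon3) = 0.3470, d(taxon2,taxon3) = 0.5482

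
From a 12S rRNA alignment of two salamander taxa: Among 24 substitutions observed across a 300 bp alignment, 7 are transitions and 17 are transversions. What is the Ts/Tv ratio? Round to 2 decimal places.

0.41

R = 7/17 = 0.411764… ≈ 0.41 (to 2 d.p.).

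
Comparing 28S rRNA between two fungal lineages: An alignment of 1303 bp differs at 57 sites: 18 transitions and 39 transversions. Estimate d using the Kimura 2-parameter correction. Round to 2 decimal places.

P = 18/1303 ≈ 0.013814 and Q = 39/1303 ≈ 0.029931.
Under the Kimura two-parameter model, d = −½ ln(1 − 2P − Q) − ¼ ln(1 − 2Q).
1 − 2P − Q = 0.942441, giving −½ ln(0.942441) = 0.029641.
1 − 2Q = 0.940138, giving −¼ ln(0.940138) = 0.015432.
d = 0.029641 + 0.015432 = 0.045073.

0.05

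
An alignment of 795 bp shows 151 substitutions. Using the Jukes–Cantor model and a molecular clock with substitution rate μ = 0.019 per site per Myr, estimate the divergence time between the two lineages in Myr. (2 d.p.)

p = 151/795 ≈ 0.189937.
d = −(3/4) ln(1 − 4p/3) = −0.75 ln(1 − 0.253249) = −0.75 ln(0.746751)
  = −0.75 × (-0.292023) = 0.219017 substitutions/site.
Under a molecular clock d = 2μt, so t = d/(2μ) = 0.219017 / (2 × 0.019) = 5.76 Myr.

5.76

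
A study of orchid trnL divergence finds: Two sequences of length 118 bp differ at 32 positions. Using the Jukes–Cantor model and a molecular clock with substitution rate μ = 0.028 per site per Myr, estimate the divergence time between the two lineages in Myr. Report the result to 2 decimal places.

p = 32/118 ≈ 0.271186.
d = −(3/4) ln(1 − 4p/3) = −0.75 ln(1 − 0.361581) = −0.75 ln(0.638419)
  = −0.75 × (-0.448760) = 0.336570 substitutions/site.
Under a molecular clock d = 2μt, so t = d/(2μ) = 0.336570 / (2 × 0.028) = 6.01 Myr.

6.01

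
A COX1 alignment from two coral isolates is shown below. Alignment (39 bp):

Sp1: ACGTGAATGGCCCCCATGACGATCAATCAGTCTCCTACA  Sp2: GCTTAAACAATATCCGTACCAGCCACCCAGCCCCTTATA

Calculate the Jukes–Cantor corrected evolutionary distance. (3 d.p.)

The sequences differ at 21 of 39 sites, so p = 21/39 ≈ 0.538462.
d = −(3/4) ln(1 − 4p/3) = −0.75 ln(1 − 0.717949) = −0.75 ln(0.282051)
  = −0.75 × (-1.265667) = 0.949250 substitutions/site.

0.949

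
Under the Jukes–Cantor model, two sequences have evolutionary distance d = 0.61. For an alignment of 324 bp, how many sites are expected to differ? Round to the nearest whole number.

Invert JC69: p = (3/4)(1 − e^(−4d/3)) = 0.75 × (1 − e^(-0.813333)) = 0.75 × (1 − 0.443378) = 0.417467.
Expected differing sites = pL ≈ 0.417467 × 324 = 135.259308 ≈ 135.

135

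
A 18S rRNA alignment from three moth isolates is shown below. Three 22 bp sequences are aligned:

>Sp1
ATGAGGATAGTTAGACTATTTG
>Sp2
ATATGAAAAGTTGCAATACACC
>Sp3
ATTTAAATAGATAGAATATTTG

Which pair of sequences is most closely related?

Sp1–Sp2: 11/22 differ, p = 0.500, d = 0.824.
Sp1–Sp3: 6/22 differ, p = 0.273, d = 0.339.
Sp2–Sp3: 10/22 differ, p = 0.455, d = 0.699.
The smallest distance is between Sp1 and Sp3.

Sp1 and Sp3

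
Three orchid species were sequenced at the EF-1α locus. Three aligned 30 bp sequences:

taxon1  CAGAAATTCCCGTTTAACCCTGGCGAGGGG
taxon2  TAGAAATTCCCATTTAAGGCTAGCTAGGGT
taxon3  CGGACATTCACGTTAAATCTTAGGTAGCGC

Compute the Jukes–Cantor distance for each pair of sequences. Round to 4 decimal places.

d(taxon1,taxon2) = 0.2795, d(taxon1,taxon3) = 0.5034, d(taxon2,taxon3) = 0.5716

taxon1–taxon2: 7/30 sites differ → p ≈ 0.233333, d = −0.75 ln(1 − 0.311111) = 0.279506 ≈ 0.2795.
taxon1–taxon3: 11/30 sites differ → p ≈ 0.366667, d = −0.75 ln(1 − 0.488889) = 0.503376 ≈ 0.5034.
taxon2–taxon3: 12/30 sites differ → p = 0.4, d = −0.75 ln(1 − 0.533333) = 0.571605 ≈ 0.5716.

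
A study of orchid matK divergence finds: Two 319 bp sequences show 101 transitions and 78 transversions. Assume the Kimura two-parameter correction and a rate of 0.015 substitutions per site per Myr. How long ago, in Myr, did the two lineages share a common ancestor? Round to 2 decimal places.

40.62

P = 101/319 ≈ 0.316614 and Q = 78/319 ≈ 0.244514.
Under the Kimura two-parameter model, d = −½ ln(1 − 2P − Q) − ¼ ln(1 − 2Q).
1 − 2P − Q = 0.122258, giving −½ ln(0.122258) = 1.050811.
1 − 2Q = 0.510972, giving −¼ ln(0.510972) = 0.167860.
d = 1.050811 + 0.167860 = 1.218671.
Under a molecular clock d = 2μt, so t = d/(2μ) = 1.218671 / (2 × 0.015) = 40.62 Myr.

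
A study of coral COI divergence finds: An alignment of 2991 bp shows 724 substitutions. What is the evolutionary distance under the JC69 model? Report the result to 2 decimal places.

p = 724/2991 ≈ 0.24206.
d = −(3/4) ln(1 − 4p/3) = −0.75 ln(1 − 0.322747) = −0.75 ln(0.677253)
  = −0.75 × (-0.389710) = 0.292283 substitutions/site.

0.29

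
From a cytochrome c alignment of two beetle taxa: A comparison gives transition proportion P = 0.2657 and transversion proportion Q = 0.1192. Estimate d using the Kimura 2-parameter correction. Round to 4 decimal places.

0.5939

Under the Kimura two-parameter model, d = −½ ln(1 − 2P − Q) − ¼ ln(1 − 2Q).
1 − 2P − Q = 0.3494, giving −½ ln(0.3494) = 0.525769.
1 − 2Q = 0.7616, giving −¼ ln(0.7616) = 0.068083.
d = 0.525769 + 0.068083 = 0.593852.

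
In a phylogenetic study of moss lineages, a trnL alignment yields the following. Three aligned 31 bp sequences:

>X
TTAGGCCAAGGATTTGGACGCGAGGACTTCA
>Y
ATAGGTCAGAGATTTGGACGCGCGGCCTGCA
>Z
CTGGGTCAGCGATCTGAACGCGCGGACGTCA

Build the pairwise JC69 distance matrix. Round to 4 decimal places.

d(X,Y) = 0.2687, d(X,Z) = 0.3672, d(Y,Z) = 0.3163

X–Y: 7/31 sites differ → p ≈ 0.225806, d = −0.75 ln(1 − 0.301075) = 0.268659 ≈ 0.2687.
X–Z: 9/31 sites differ → p ≈ 0.290323, d = −0.75 ln(1 − 0.387097) = 0.367161 ≈ 0.3672.
Y–Z: 8/31 sites differ → p ≈ 0.258065, d = −0.75 ln(1 − 0.344087) = 0.316295 ≈ 0.3163.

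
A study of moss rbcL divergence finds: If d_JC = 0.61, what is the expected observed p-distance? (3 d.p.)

0.417

p = (3/4)(1 − e^(−4d/3)) = 0.75 × (1 − e^(-0.813333)) = 0.75 × (1 − 0.443378) = 0.417467.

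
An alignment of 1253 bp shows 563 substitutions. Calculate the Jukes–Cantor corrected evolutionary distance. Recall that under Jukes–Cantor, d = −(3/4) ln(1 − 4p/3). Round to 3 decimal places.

0.686

p = 563/1253 ≈ 0.449322.
d = −(3/4) ln(1 − 4p/3) = −0.75 ln(1 − 0.599096) = −0.75 ln(0.400904)
  = −0.75 × (-0.914033) = 0.685525 substitutions/site.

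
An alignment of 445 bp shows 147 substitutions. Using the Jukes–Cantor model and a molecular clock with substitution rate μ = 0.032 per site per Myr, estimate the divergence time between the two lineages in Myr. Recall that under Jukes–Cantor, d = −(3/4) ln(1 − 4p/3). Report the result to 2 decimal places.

6.80

p = 147/445 ≈ 0.330337.
d = −(3/4) ln(1 − 4p/3) = −0.75 ln(1 − 0.440449) = −0.75 ln(0.559551)
  = −0.75 × (-0.580621) = 0.435466 substitutions/site.
Under a molecular clock d = 2μt, so t = d/(2μ) = 0.435466 / (2 × 0.032) = 6.80 Myr.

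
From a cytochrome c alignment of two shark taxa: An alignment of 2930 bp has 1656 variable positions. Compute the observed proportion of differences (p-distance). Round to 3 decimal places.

p = 1656/2930 = 0.565187… ≈ 0.565 (to 3 d.p.).

0.565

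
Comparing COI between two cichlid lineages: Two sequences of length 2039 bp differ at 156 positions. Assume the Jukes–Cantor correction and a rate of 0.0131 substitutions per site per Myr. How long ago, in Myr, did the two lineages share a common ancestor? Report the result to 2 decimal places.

3.08

p = 156/2039 ≈ 0.076508.
d = −(3/4) ln(1 − 4p/3) = −0.75 ln(1 − 0.102011) = −0.75 ln(0.897989)
  = −0.75 × (-0.107597) = 0.080698 substitutions/site.
Under a molecular clock d = 2μt, so t = d/(2μ) = 0.080698 / (2 × 0.0131) = 3.08 Myr.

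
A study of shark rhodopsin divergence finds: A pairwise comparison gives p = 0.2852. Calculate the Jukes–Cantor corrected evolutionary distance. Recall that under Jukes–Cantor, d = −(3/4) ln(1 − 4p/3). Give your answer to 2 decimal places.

d = −(3/4) ln(1 − 4p/3) = −0.75 ln(1 − 0.380267) = −0.75 ln(0.619733)
  = −0.75 × (-0.478467) = 0.358850 substitutions/site.

0.36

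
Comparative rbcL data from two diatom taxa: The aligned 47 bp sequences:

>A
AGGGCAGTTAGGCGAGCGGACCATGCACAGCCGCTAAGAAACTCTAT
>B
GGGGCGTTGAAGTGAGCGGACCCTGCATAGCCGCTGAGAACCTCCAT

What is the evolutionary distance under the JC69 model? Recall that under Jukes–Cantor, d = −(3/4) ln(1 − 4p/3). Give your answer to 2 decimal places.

0.28

The sequences differ at 11 of 47 sites, so p = 11/47 ≈ 0.234043.
d = −(3/4) ln(1 − 4p/3) = −0.75 ln(1 − 0.312057) = −0.75 ln(0.687943)
  = −0.75 × (-0.374049) = 0.280537 substitutions/site.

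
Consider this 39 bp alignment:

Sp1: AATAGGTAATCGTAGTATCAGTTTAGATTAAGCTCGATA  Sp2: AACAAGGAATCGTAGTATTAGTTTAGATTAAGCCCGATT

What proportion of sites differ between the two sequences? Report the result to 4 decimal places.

The sequences differ at 6 of 39 positions (sites 3, 5, 7, 19, 34, 39).
p = 6/39 = 0.153846… ≈ 0.1538 (to 4 d.p.).

0.1538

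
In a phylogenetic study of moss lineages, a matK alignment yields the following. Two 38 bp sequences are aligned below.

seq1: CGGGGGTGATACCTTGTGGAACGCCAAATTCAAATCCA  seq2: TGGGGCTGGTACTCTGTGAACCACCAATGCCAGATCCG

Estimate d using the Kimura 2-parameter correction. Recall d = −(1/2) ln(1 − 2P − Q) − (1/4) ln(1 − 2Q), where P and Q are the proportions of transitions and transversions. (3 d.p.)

Of 38 sites, 9 differences are transitions and 4 are transversions, so P = 9/38 ≈ 0.236842 and Q = 4/38 ≈ 0.105263.
Under the Kimura two-parameter model, d = −½ ln(1 − 2P − Q) − ¼ ln(1 − 2Q).
1 − 2P − Q = 0.421053, giving −½ ln(0.421053) = 0.432498.
1 − 2Q = 0.789474, giving −¼ ln(0.789474) = 0.059097.
d = 0.432498 + 0.059097 = 0.491595.

0.492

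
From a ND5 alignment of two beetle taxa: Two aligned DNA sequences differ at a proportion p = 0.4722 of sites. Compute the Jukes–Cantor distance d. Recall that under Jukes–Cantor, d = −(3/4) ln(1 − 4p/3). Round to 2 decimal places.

0.74

d = −(3/4) ln(1 − 4p/3) = −0.75 ln(1 − 0.6296) = −0.75 ln(0.3704)
  = −0.75 × (-0.993172) = 0.744879 substitutions/site.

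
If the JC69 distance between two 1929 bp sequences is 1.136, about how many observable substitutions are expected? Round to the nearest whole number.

1129

Invert JC69: p = (3/4)(1 − e^(−4d/3)) = 0.75 × (1 − e^(-1.514667)) = 0.75 × (1 − 0.219881) = 0.585089.
Expected differing sites = pL ≈ 0.585089 × 1929 = 1128.636681 ≈ 1129.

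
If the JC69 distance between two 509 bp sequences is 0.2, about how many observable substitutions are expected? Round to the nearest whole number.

Invert JC69: p = (3/4)(1 − e^(−4d/3)) = 0.75 × (1 − e^(-0.266667)) = 0.75 × (1 − 0.765928) = 0.175554.
Expected differing sites = pL ≈ 0.175554 × 509 = 89.356986 ≈ 89.

89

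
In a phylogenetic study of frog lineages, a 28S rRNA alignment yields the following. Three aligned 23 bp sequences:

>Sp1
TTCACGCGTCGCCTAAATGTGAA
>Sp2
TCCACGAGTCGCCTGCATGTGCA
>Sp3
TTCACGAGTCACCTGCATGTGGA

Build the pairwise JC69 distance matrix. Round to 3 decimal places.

d(Sp1,Sp2) = 0.257, d(Sp1,Sp3) = 0.257, d(Sp2,Sp3) = 0.143

Sp1–Sp2: 5/23 sites differ → p ≈ 0.217391, d = −0.75 ln(1 − 0.289855) = 0.256715 ≈ 0.257.
Sp1–Sp3: 5/23 sites differ → p ≈ 0.217391, d = −0.75 ln(1 − 0.289855) = 0.256715 ≈ 0.257.
Sp2–Sp3: 3/23 sites differ → p ≈ 0.130435, d = −0.75 ln(1 − 0.173913) = 0.143291 ≈ 0.143.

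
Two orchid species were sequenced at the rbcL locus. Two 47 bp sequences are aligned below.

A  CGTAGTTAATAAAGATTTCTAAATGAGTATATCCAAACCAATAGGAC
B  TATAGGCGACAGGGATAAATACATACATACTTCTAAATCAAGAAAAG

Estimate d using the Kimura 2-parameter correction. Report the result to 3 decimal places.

0.894

Of 47 sites, 14 differences are transitions and 9 are transversions, so P = 14/47 ≈ 0.297872 and Q = 9/47 ≈ 0.191489.
Under the Kimura two-parameter model, d = −½ ln(1 − 2P − Q) − ¼ ln(1 − 2Q).
1 − 2P − Q = 0.212767, giving −½ ln(0.212767) = 0.773779.
1 − 2Q = 0.617022, giving −¼ ln(0.617022) = 0.120713.
d = 0.773779 + 0.120713 = 0.894492.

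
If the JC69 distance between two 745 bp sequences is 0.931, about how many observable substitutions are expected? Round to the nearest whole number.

397

Invert JC69: p = (3/4)(1 − e^(−4d/3)) = 0.75 × (1 − e^(-1.241333)) = 0.75 × (1 − 0.288999) = 0.533251.
Expected differing sites = pL ≈ 0.533251 × 745 = 397.271995 ≈ 397.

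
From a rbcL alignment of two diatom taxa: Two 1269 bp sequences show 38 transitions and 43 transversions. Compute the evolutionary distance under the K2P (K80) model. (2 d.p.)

0.07

P = 38/1269 ≈ 0.029945 and Q = 43/1269 ≈ 0.033885.
Under the Kimura two-parameter model, d = −½ ln(1 − 2P − Q) − ¼ ln(1 − 2Q).
1 − 2P − Q = 0.906225, giving −½ ln(0.906225) = 0.049234.
1 − 2Q = 0.93223, giving −¼ ln(0.93223) = 0.017544.
d = 0.049234 + 0.017544 = 0.066778.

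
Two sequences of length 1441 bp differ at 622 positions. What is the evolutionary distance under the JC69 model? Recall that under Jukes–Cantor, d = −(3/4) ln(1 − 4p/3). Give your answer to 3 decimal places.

p = 622/1441 ≈ 0.431645.
d = −(3/4) ln(1 − 4p/3) = −0.75 ln(1 − 0.575527) = −0.75 ln(0.424473)
  = −0.75 × (-0.856907) = 0.642680 substitutions/site.

0.643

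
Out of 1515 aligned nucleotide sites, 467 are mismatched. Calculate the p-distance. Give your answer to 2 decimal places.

p = 467/1515 = 0.308250… ≈ 0.31 (to 2 d.p.).

0.31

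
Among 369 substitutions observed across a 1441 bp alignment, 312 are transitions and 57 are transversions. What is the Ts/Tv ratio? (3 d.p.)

R = 312/57 = 5.473684… ≈ 5.474 (to 3 d.p.).

5.474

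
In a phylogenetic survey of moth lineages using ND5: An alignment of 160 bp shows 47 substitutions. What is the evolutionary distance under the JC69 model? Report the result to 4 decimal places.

0.3728

p = 47/160 = 0.29375.
d = −(3/4) ln(1 − 4p/3) = −0.75 ln(1 − 0.391667) = −0.75 ln(0.608333)
  = −0.75 × (-0.497033) = 0.372775 substitutions/site.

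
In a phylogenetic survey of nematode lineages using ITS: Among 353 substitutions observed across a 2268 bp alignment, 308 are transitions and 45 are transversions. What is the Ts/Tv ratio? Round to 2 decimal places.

6.84

R = 308/45 = 6.844444… ≈ 6.84 (to 2 d.p.).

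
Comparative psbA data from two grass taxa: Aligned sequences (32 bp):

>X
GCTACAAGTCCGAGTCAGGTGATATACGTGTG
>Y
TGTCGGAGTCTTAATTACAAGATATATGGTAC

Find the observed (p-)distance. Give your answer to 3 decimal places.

0.531

The sequences differ at 17 of 32 positions.
p = 17/32 = 0.53125 ≈ 0.531 (to 3 d.p.).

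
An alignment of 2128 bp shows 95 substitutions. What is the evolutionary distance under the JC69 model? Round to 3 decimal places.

p = 95/2128 ≈ 0.044643.
d = −(3/4) ln(1 − 4p/3) = −0.75 ln(1 − 0.059524) = −0.75 ln(0.940476)
  = −0.75 × (-0.061369) = 0.046027 substitutions/site.

0.046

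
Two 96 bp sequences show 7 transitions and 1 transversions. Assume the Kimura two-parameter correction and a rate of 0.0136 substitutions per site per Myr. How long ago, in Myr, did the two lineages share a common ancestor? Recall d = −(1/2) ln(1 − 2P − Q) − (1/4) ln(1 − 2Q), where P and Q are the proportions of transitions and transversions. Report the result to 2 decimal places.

3.32

P = 7/96 ≈ 0.072917 and Q = 1/96 ≈ 0.010417.
Under the Kimura two-parameter model, d = −½ ln(1 − 2P − Q) − ¼ ln(1 − 2Q).
1 − 2P − Q = 0.843749, giving −½ ln(0.843749) = 0.084950.
1 − 2Q = 0.979166, giving −¼ ln(0.979166) = 0.005264.
d = 0.084950 + 0.005264 = 0.090214.
Under a molecular clock d = 2μt, so t = d/(2μ) = 0.090214 / (2 × 0.0136) = 3.32 Myr.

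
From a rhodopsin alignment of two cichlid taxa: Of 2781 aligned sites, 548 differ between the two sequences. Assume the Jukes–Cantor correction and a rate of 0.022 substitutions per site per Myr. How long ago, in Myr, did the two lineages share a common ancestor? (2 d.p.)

5.20

p = 548/2781 ≈ 0.197051.
d = −(3/4) ln(1 − 4p/3) = −0.75 ln(1 − 0.262735) = −0.75 ln(0.737265)
  = −0.75 × (-0.304808) = 0.228606 substitutions/site.
Under a molecular clock d = 2μt, so t = d/(2μ) = 0.228606 / (2 × 0.022) = 5.20 Myr.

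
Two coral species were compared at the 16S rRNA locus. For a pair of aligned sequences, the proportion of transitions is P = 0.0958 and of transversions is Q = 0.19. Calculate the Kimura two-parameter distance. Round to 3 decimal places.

0.360

Under the Kimura two-parameter model, d = −½ ln(1 − 2P − Q) − ¼ ln(1 − 2Q).
1 − 2P − Q = 0.6184, giving −½ ln(0.6184) = 0.240310.
1 − 2Q = 0.62, giving −¼ ln(0.62) = 0.119509.
d = 0.240310 + 0.119509 = 0.359819.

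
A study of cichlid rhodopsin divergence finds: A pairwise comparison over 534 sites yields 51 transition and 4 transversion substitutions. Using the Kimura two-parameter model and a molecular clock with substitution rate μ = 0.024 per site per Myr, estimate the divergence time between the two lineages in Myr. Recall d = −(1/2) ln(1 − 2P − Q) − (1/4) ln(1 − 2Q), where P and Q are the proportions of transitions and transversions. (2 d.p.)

2.38

P = 51/534 ≈ 0.095506 and Q = 4/534 ≈ 0.007491.
Under the Kimura two-parameter model, d = −½ ln(1 − 2P − Q) − ¼ ln(1 − 2Q).
1 − 2P − Q = 0.801497, giving −½ ln(0.801497) = 0.110637.
1 − 2Q = 0.985018, giving −¼ ln(0.985018) = 0.003774.
d = 0.110637 + 0.003774 = 0.114411.
Under a molecular clock d = 2μt, so t = d/(2μ) = 0.114411 / (2 × 0.024) = 2.38 Myr.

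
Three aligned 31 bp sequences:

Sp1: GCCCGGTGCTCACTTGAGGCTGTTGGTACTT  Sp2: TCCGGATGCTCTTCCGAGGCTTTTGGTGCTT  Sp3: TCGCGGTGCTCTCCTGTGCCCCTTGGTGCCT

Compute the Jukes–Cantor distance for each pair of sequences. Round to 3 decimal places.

Sp1–Sp2: 9/31 sites differ → p ≈ 0.290323, d = −0.75 ln(1 − 0.387097) = 0.367161 ≈ 0.367.
Sp1–Sp3: 10/31 sites differ → p ≈ 0.322581, d = −0.75 ln(1 − 0.430108) = 0.421731 ≈ 0.422.
Sp2–Sp3: 10/31 sites differ → p ≈ 0.322581, d = −0.75 ln(1 − 0.430108) = 0.421731 ≈ 0.422.

d(Sp1,Sp2) = 0.367, d(Sp1,Sp3) = 0.422, d(Sp2,Sp3) = 0.422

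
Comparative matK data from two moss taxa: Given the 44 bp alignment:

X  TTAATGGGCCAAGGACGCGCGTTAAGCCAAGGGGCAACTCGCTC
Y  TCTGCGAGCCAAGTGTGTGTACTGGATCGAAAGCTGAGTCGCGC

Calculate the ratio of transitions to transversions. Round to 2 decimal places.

Transitions are A↔G and C↔T; transversions are all other mismatches.
Transitions: 19. Transversions: 5.
R = 19/5 = 3.80.

3.80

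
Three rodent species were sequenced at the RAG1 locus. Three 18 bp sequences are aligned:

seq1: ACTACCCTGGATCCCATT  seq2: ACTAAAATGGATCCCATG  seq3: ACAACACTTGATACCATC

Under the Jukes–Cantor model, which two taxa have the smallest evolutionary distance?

seq1–seq2: 4/18 differ, p = 0.222, d = 0.264.
seq1–seq3: 5/18 differ, p = 0.278, d = 0.347.
seq2–seq3: 6/18 differ, p = 0.333, d = 0.441.
The smallest distance is between seq1 and seq2.

seq1 and seq2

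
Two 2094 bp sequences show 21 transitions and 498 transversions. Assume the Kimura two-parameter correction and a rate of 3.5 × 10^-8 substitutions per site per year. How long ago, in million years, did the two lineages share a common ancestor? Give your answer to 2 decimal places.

P = 21/2094 ≈ 0.010029 and Q = 498/2094 ≈ 0.237822.
Under the Kimura two-parameter model, d = −½ ln(1 − 2P − Q) − ¼ ln(1 − 2Q).
1 − 2P − Q = 0.74212, giving −½ ln(0.74212) = 0.149122.
1 − 2Q = 0.524356, giving −¼ ln(0.524356) = 0.161396.
d = 0.149122 + 0.161396 = 0.310518.
Under a molecular clock d = 2μt, so t = d/(2μ) = 0.310518 / (2 × 3.5 × 10^-8) = 4.44 million years.

4.44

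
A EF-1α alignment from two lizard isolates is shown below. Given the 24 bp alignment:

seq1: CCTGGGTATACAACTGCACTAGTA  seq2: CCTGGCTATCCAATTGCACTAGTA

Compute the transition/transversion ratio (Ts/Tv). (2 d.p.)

0.50

Transitions are A↔G and C↔T; transversions are all other mismatches.
Transitions: 1. Transversions: 2.
R = 1/2 = 0.50.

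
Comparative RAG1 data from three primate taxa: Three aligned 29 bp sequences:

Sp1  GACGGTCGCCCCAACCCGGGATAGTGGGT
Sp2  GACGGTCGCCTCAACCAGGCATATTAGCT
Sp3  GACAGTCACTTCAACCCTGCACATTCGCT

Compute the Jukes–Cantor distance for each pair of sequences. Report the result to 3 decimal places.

Sp1–Sp2: 6/29 sites differ → p ≈ 0.206897, d = −0.75 ln(1 − 0.275863) = 0.242081 ≈ 0.242.
Sp1–Sp3: 10/29 sites differ → p ≈ 0.344828, d = −0.75 ln(1 − 0.459771) = 0.461822 ≈ 0.462.
Sp2–Sp3: 7/29 sites differ → p ≈ 0.241379, d = −0.75 ln(1 − 0.321839) = 0.291278 ≈ 0.291.

d(Sp1,Sp2) = 0.242, d(Sp1,Sp3) = 0.462, d(Sp2,Sp3) = 0.291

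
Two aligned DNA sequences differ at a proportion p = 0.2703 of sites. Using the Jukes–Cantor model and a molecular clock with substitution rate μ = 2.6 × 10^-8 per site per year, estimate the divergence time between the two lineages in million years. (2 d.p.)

6.45

d = −(3/4) ln(1 − 4p/3) = −0.75 ln(1 − 0.3604) = −0.75 ln(0.6396)
  = −0.75 × (-0.446912) = 0.335184 substitutions/site.
Under a molecular clock d = 2μt, so t = d/(2μ) = 0.335184 / (2 × 2.6 × 10^-8) = 6.45 million years.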